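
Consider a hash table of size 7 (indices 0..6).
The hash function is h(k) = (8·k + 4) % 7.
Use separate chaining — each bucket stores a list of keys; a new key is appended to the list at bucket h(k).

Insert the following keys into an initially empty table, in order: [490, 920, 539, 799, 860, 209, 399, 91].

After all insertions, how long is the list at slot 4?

Insert 490: h=4, bucket 4 empty → new chain.
Insert 920: h=0, bucket 0 empty → new chain.
Insert 539: h=4, bucket 4 nonempty → append to chain.
Insert 799: h=5, bucket 5 empty → new chain.
Insert 860: h=3, bucket 3 empty → new chain.
Insert 209: h=3, bucket 3 nonempty → append to chain.
Insert 399: h=4, bucket 4 nonempty → append to chain.
Insert 91: h=4, bucket 4 nonempty → append to chain.
Final buckets:
0: 920
1: -
2: -
3: 860 -> 209
4: 490 -> 539 -> 399 -> 91
5: 799
6: -

4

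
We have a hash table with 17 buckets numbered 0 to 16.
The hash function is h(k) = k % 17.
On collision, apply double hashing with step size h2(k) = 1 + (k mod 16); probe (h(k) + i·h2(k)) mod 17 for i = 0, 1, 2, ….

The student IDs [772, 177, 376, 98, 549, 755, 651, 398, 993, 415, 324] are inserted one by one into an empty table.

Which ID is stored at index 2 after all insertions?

376

Insert 772: h=7, slot 7 empty => index 7.
Insert 177: h=7, h2=2, slot 7 occupied => index 9.
Insert 376: h=2, slot 2 empty => index 2.
Insert 98: h=13, slot 13 empty => index 13.
Insert 549: h=5, slot 5 empty => index 5.
Insert 755: h=7, h2=4, slot 7 occupied => index 11.
Insert 651: h=5, h2=12, slot 5 occupied => index 0.
Insert 398: h=7, h2=15, slots 7,5 occupied => index 3.
Insert 993: h=7, h2=2, slots 7,9,11,13 occupied => index 15.
Insert 415: h=7, h2=16, slot 7 occupied => index 6.
Insert 324: h=1, slot 1 empty => index 1.
Table: [651, 324, 376, 398, _, 549, 415, 772, _, 177, _, 755, _, 98, _, 993, _]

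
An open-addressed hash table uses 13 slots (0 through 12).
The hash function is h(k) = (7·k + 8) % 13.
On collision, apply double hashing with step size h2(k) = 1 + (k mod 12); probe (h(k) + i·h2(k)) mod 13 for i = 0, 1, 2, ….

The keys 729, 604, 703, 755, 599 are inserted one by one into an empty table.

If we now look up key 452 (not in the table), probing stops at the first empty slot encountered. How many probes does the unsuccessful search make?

729 hashes to 2; slot 2 is free → place at 2.
604 hashes to 11; slot 11 is free → place at 11.
703 hashes to 2, h2=8; 2 taken → place at 10.
755 hashes to 2, h2=12; 2 taken → place at 1.
599 hashes to 2, h2=12; 2,1 taken → place at 0.
Table: [599, 755, 729, —, —, —, —, —, —, —, 703, 604, —]
Lookup 452: h=0, h2=9, probe 0,9 → slot 9 empty, not found.

2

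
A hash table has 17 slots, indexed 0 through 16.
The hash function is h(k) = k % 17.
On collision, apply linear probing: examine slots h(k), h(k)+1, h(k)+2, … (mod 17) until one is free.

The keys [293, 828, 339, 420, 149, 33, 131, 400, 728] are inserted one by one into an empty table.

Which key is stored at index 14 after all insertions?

149

Insert 293: h=4, slot 4 empty => index 4.
Insert 828: h=12, slot 12 empty => index 12.
Insert 339: h=16, slot 16 empty => index 16.
Insert 420: h=12, slot 12 occupied => index 13.
Insert 149: h=13, slot 13 occupied => index 14.
Insert 33: h=16, slot 16 occupied => index 0.
Insert 131: h=12, slots 12,13,14 occupied => index 15.
Insert 400: h=9, slot 9 empty => index 9.
Insert 728: h=14, slots 14,15,16,0 occupied => index 1.
Table: [33, 728, -, -, 293, -, -, -, -, 400, -, -, 828, 420, 149, 131, 339]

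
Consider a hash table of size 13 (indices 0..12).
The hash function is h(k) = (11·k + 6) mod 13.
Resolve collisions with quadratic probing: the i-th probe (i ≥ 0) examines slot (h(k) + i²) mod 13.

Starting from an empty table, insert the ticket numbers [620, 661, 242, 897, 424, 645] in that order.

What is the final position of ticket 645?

7

Insert 620: h=1, slot 1 empty => index 1.
Insert 661: h=10, slot 10 empty => index 10.
Insert 242: h=3, slot 3 empty => index 3.
Insert 897: h=6, slot 6 empty => index 6.
Insert 424: h=3, slot 3 occupied => index 4.
Insert 645: h=3, slots 3,4 occupied => index 7.
Table: [∅, 620, ∅, 242, 424, ∅, 897, 645, ∅, ∅, 661, ∅, ∅]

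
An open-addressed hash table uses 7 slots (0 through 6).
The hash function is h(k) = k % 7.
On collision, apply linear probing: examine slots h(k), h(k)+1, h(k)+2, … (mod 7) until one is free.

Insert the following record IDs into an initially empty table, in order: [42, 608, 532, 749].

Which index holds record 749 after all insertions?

42 hashes to 0; slot 0 is free => place at 0.
608 hashes to 6; slot 6 is free => place at 6.
532 hashes to 0; 0 taken => place at 1.
749 hashes to 0; 0,1 taken => place at 2.
Table: [42, 532, 749, -, -, -, 608]

2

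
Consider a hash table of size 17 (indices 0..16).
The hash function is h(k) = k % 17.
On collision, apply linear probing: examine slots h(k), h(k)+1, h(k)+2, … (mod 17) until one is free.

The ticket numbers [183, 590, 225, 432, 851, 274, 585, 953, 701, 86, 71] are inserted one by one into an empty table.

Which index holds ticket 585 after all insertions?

8

183: h=13 -> slot 13
590: h=12 -> slot 12
225: h=4 -> slot 4
432: h=7 -> slot 7
851: h=1 -> slot 1
274: h=2 -> slot 2
585: h=7, probe 7,8 -> slot 8
953: h=1, probe 1,2,3 -> slot 3
701: h=4, probe 4,5 -> slot 5
86: h=1, probe 1,2,3,4,5,6 -> slot 6
71: h=3, probe 3,4,5,6,7,8,9 -> slot 9
Table: [—, 851, 274, 953, 225, 701, 86, 432, 585, 71, —, —, 590, 183, —, —, —]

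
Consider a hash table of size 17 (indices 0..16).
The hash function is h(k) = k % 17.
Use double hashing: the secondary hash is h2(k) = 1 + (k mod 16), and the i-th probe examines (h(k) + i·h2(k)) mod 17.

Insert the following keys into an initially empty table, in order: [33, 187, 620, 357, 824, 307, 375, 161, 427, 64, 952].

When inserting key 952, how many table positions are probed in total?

33: h=16 → slot 16
187: h=0 → slot 0
620: h=8 → slot 8
357: h=0, h2=6, probe 0,6 → slot 6
824: h=8, h2=9, probe 8,0,9 → slot 9
307: h=1 → slot 1
375: h=1, h2=8, probe 1,9,0,8,16,7 → slot 7
161: h=8, h2=2, probe 8,10 → slot 10
427: h=2 → slot 2
64: h=13 → slot 13
952: h=0, h2=9, probe 0,9,1,10,2,11 → slot 11
Table: [187, 307, 427, -, -, -, 357, 375, 620, 824, 161, 952, -, 64, -, -, 33]

6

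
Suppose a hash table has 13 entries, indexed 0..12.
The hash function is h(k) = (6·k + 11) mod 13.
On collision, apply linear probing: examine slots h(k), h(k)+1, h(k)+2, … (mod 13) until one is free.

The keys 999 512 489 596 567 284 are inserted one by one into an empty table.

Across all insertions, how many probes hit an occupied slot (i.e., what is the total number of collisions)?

4

999: h=12 -> slot 12
512: h=2 -> slot 2
489: h=7 -> slot 7
596: h=12, probe 12,0 -> slot 0
567: h=7, probe 7,8 -> slot 8
284: h=12, probe 12,0,1 -> slot 1
Table: [596, 284, 512, —, —, —, —, 489, 567, —, —, —, 999]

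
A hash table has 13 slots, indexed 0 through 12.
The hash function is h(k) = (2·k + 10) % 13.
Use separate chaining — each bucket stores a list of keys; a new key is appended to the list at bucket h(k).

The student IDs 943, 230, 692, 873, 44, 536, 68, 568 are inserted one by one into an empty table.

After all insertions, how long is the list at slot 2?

2

943 -> bucket 11
230 -> bucket 2
692 -> bucket 3
873 -> bucket 1
44 -> bucket 7
536 -> bucket 3 (collision)
68 -> bucket 3 (collision)
568 -> bucket 2 (collision)
Final buckets:
0: -
1: 873
2: 230 -> 568
3: 692 -> 536 -> 68
4: -
5: -
6: -
7: 44
8: -
9: -
10: -
11: 943
12: -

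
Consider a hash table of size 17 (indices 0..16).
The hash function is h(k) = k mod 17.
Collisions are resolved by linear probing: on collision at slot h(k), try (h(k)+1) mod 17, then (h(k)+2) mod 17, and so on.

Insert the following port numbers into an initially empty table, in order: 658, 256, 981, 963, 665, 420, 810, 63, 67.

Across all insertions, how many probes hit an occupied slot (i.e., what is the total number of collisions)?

12

658: h=12 => slot 12
256: h=1 => slot 1
981: h=12, probe 12,13 => slot 13
963: h=11 => slot 11
665: h=2 => slot 2
420: h=12, probe 12,13,14 => slot 14
810: h=11, probe 11,12,13,14,15 => slot 15
63: h=12, probe 12,13,14,15,16 => slot 16
67: h=16, probe 16,0 => slot 0
Table: [67, 256, 665, -, -, -, -, -, -, -, -, 963, 658, 981, 420, 810, 63]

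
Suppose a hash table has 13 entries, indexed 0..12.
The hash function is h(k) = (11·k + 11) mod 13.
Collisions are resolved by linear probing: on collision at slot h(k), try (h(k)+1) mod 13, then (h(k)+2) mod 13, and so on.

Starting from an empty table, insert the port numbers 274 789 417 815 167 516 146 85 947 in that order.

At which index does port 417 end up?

10

274 hashes to 9; slot 9 is free => place at 9.
789 hashes to 6; slot 6 is free => place at 6.
417 hashes to 9; 9 taken => place at 10.
815 hashes to 6; 6 taken => place at 7.
167 hashes to 2; slot 2 is free => place at 2.
516 hashes to 6; 6,7 taken => place at 8.
146 hashes to 5; slot 5 is free => place at 5.
85 hashes to 10; 10 taken => place at 11.
947 hashes to 2; 2 taken => place at 3.
Table: [_, _, 167, 947, _, 146, 789, 815, 516, 274, 417, 85, _]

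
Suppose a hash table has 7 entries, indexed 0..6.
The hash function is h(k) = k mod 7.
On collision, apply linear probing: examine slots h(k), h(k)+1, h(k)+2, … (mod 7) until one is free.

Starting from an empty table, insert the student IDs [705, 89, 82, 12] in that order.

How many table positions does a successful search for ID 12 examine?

705: h=5 => slot 5
89: h=5, probe 5,6 => slot 6
82: h=5, probe 5,6,0 => slot 0
12: h=5, probe 5,6,0,1 => slot 1
Table: [82, 12, ., ., ., 705, 89]
Lookup 12: h=5, probe 5,6,0,1 → found at 1.

4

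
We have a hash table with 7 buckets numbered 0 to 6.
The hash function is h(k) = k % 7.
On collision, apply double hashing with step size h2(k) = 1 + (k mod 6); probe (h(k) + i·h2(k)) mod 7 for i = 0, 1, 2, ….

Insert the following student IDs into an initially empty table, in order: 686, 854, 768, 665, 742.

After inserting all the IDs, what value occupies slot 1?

686 hashes to 0; slot 0 is free => place at 0.
854 hashes to 0, h2=3; 0 taken => place at 3.
768 hashes to 5; slot 5 is free => place at 5.
665 hashes to 0, h2=6; 0 taken => place at 6.
742 hashes to 0, h2=5; 0,5,3 taken => place at 1.
Table: [686, 742, —, 854, —, 768, 665]

742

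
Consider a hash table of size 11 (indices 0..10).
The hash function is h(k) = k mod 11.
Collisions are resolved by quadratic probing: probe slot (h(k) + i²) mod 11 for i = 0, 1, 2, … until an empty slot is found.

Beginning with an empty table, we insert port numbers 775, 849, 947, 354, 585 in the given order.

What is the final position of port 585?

Insert 775: h=5, slot 5 empty → index 5.
Insert 849: h=2, slot 2 empty → index 2.
Insert 947: h=1, slot 1 empty → index 1.
Insert 354: h=2, slot 2 occupied → index 3.
Insert 585: h=2, slots 2,3 occupied → index 6.
Table: [_, 947, 849, 354, _, 775, 585, _, _, _, _]

6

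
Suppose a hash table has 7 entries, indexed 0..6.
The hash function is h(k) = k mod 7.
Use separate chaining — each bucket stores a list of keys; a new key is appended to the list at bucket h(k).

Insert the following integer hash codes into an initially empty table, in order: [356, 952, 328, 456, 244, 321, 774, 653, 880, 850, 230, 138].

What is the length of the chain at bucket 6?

5

Insert 356: h=6, bucket 6 empty → new chain.
Insert 952: h=0, bucket 0 empty → new chain.
Insert 328: h=6, bucket 6 nonempty → append to chain.
Insert 456: h=1, bucket 1 empty → new chain.
Insert 244: h=6, bucket 6 nonempty → append to chain.
Insert 321: h=6, bucket 6 nonempty → append to chain.
Insert 774: h=4, bucket 4 empty → new chain.
Insert 653: h=2, bucket 2 empty → new chain.
Insert 880: h=5, bucket 5 empty → new chain.
Insert 850: h=3, bucket 3 empty → new chain.
Insert 230: h=6, bucket 6 nonempty → append to chain.
Insert 138: h=5, bucket 5 nonempty → append to chain.
Final buckets:
0: 952
1: 456
2: 653
3: 850
4: 774
5: 880 -> 138
6: 356 -> 328 -> 244 -> 321 -> 230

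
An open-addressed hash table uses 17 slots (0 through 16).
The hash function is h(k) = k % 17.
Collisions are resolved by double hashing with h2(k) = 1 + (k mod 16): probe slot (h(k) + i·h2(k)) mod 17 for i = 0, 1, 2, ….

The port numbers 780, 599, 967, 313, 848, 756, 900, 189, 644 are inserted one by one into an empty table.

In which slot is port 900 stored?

9

780 hashes to 15; slot 15 is free → place at 15.
599 hashes to 4; slot 4 is free → place at 4.
967 hashes to 15, h2=8; 15 taken → place at 6.
313 hashes to 7; slot 7 is free → place at 7.
848 hashes to 15, h2=1; 15 taken → place at 16.
756 hashes to 8; slot 8 is free → place at 8.
900 hashes to 16, h2=5; 16,4 taken → place at 9.
189 hashes to 2; slot 2 is free → place at 2.
644 hashes to 15, h2=5; 15 taken → place at 3.
Table: [-, -, 189, 644, 599, -, 967, 313, 756, 900, -, -, -, -, -, 780, 848]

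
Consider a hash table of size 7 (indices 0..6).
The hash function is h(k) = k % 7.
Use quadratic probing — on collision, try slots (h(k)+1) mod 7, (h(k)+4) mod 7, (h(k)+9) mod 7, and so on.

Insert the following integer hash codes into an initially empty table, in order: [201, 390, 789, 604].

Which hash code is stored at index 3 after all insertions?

604

201: h=5 -> slot 5
390: h=5, probe 5,6 -> slot 6
789: h=5, probe 5,6,2 -> slot 2
604: h=2, probe 2,3 -> slot 3
Table: [-, -, 789, 604, -, 201, 390]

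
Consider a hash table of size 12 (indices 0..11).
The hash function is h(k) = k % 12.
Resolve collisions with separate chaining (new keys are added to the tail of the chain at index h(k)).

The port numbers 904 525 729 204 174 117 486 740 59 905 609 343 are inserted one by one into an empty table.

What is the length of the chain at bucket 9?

4

Insert 904: h=4, bucket 4 empty -> new chain.
Insert 525: h=9, bucket 9 empty -> new chain.
Insert 729: h=9, bucket 9 nonempty -> append to chain.
Insert 204: h=0, bucket 0 empty -> new chain.
Insert 174: h=6, bucket 6 empty -> new chain.
Insert 117: h=9, bucket 9 nonempty -> append to chain.
Insert 486: h=6, bucket 6 nonempty -> append to chain.
Insert 740: h=8, bucket 8 empty -> new chain.
Insert 59: h=11, bucket 11 empty -> new chain.
Insert 905: h=5, bucket 5 empty -> new chain.
Insert 609: h=9, bucket 9 nonempty -> append to chain.
Insert 343: h=7, bucket 7 empty -> new chain.
Final buckets:
0: 204
1: —
2: —
3: —
4: 904
5: 905
6: 174 -> 486
7: 343
8: 740
9: 525 -> 729 -> 117 -> 609
10: —
11: 59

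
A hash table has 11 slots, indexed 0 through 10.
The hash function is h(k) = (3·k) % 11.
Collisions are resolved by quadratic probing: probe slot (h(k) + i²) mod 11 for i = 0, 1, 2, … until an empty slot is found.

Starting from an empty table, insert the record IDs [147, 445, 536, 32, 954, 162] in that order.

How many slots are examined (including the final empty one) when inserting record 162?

3

147: h=1 -> slot 1
445: h=4 -> slot 4
536: h=2 -> slot 2
32: h=8 -> slot 8
954: h=2, probe 2,3 -> slot 3
162: h=2, probe 2,3,6 -> slot 6
Table: [_, 147, 536, 954, 445, _, 162, _, 32, _, _]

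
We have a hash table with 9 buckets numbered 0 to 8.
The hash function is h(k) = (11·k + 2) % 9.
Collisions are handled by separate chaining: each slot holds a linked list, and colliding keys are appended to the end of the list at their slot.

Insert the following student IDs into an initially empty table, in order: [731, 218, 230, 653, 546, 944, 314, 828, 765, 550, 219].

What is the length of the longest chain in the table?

Insert 731: h=6, bucket 6 empty → new chain.
Insert 218: h=6, bucket 6 nonempty → append to chain.
Insert 230: h=3, bucket 3 empty → new chain.
Insert 653: h=3, bucket 3 nonempty → append to chain.
Insert 546: h=5, bucket 5 empty → new chain.
Insert 944: h=0, bucket 0 empty → new chain.
Insert 314: h=0, bucket 0 nonempty → append to chain.
Insert 828: h=2, bucket 2 empty → new chain.
Insert 765: h=2, bucket 2 nonempty → append to chain.
Insert 550: h=4, bucket 4 empty → new chain.
Insert 219: h=8, bucket 8 empty → new chain.
Final buckets:
0: 944 -> 314
1: ∅
2: 828 -> 765
3: 230 -> 653
4: 550
5: 546
6: 731 -> 218
7: ∅
8: 219

2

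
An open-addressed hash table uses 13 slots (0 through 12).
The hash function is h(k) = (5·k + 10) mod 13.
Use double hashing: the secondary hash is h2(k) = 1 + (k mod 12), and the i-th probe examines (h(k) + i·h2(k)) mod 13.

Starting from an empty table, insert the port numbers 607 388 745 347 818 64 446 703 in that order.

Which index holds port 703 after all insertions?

8

607 hashes to 3; slot 3 is free → place at 3.
388 hashes to 0; slot 0 is free → place at 0.
745 hashes to 4; slot 4 is free → place at 4.
347 hashes to 3, h2=12; 3 taken → place at 2.
818 hashes to 5; slot 5 is free → place at 5.
64 hashes to 5, h2=5; 5 taken → place at 10.
446 hashes to 4, h2=3; 4 taken → place at 7.
703 hashes to 2, h2=8; 2,10,5,0 taken → place at 8.
Table: [388, _, 347, 607, 745, 818, _, 446, 703, _, 64, _, _]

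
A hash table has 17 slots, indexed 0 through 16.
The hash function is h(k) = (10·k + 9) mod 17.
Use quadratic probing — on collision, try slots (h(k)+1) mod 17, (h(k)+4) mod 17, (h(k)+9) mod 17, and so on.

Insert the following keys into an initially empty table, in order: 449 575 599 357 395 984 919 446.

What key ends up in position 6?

984

Insert 449: h=11, slot 11 empty -> index 11.
Insert 575: h=13, slot 13 empty -> index 13.
Insert 599: h=15, slot 15 empty -> index 15.
Insert 357: h=9, slot 9 empty -> index 9.
Insert 395: h=15, slot 15 occupied -> index 16.
Insert 984: h=6, slot 6 empty -> index 6.
Insert 919: h=2, slot 2 empty -> index 2.
Insert 446: h=15, slots 15,16,2 occupied -> index 7.
Table: [-, -, 919, -, -, -, 984, 446, -, 357, -, 449, -, 575, -, 599, 395]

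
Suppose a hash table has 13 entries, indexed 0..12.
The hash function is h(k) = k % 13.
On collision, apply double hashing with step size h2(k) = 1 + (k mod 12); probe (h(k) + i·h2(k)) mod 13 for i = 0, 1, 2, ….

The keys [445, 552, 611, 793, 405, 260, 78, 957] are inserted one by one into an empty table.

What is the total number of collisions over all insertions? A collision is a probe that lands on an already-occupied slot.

4

445: h=3 -> slot 3
552: h=6 -> slot 6
611: h=0 -> slot 0
793: h=0, h2=2, probe 0,2 -> slot 2
405: h=2, h2=10, probe 2,12 -> slot 12
260: h=0, h2=9, probe 0,9 -> slot 9
78: h=0, h2=7, probe 0,7 -> slot 7
957: h=8 -> slot 8
Table: [611, ., 793, 445, ., ., 552, 78, 957, 260, ., ., 405]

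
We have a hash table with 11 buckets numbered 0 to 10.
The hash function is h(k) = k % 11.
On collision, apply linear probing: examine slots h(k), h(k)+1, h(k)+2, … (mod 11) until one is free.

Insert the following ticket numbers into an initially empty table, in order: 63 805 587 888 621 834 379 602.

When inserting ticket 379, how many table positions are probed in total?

2

Insert 63: h=8, slot 8 empty -> index 8.
Insert 805: h=2, slot 2 empty -> index 2.
Insert 587: h=4, slot 4 empty -> index 4.
Insert 888: h=8, slot 8 occupied -> index 9.
Insert 621: h=5, slot 5 empty -> index 5.
Insert 834: h=9, slot 9 occupied -> index 10.
Insert 379: h=5, slot 5 occupied -> index 6.
Insert 602: h=8, slots 8,9,10 occupied -> index 0.
Table: [602, ∅, 805, ∅, 587, 621, 379, ∅, 63, 888, 834]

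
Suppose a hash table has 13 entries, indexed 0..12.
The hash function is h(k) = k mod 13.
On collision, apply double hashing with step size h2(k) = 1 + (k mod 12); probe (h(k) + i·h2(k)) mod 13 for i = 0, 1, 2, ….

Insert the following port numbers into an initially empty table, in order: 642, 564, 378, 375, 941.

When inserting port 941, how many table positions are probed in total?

642: h=5 -> slot 5
564: h=5, h2=1, probe 5,6 -> slot 6
378: h=1 -> slot 1
375: h=11 -> slot 11
941: h=5, h2=6, probe 5,11,4 -> slot 4
Table: [., 378, ., ., 941, 642, 564, ., ., ., ., 375, .]

3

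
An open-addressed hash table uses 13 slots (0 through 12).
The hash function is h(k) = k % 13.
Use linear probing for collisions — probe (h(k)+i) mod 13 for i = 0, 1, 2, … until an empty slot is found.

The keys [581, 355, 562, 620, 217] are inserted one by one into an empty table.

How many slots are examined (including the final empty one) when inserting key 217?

581 hashes to 9; slot 9 is free → place at 9.
355 hashes to 4; slot 4 is free → place at 4.
562 hashes to 3; slot 3 is free → place at 3.
620 hashes to 9; 9 taken → place at 10.
217 hashes to 9; 9,10 taken → place at 11.
Table: [∅, ∅, ∅, 562, 355, ∅, ∅, ∅, ∅, 581, 620, 217, ∅]

3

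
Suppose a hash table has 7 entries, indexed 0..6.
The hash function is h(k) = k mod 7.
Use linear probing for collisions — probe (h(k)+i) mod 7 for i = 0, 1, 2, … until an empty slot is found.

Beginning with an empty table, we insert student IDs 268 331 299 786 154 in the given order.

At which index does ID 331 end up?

268 hashes to 2; slot 2 is free -> place at 2.
331 hashes to 2; 2 taken -> place at 3.
299 hashes to 5; slot 5 is free -> place at 5.
786 hashes to 2; 2,3 taken -> place at 4.
154 hashes to 0; slot 0 is free -> place at 0.
Table: [154, ∅, 268, 331, 786, 299, ∅]

3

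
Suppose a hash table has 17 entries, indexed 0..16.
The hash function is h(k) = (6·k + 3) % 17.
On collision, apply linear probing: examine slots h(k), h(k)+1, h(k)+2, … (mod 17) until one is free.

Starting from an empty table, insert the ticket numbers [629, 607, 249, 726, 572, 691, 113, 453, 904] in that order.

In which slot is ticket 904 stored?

9

629: h=3 => slot 3
607: h=7 => slot 7
249: h=1 => slot 1
726: h=7, probe 7,8 => slot 8
572: h=1, probe 1,2 => slot 2
691: h=1, probe 1,2,3,4 => slot 4
113: h=1, probe 1,2,3,4,5 => slot 5
453: h=1, probe 1,2,3,4,5,6 => slot 6
904: h=4, probe 4,5,6,7,8,9 => slot 9
Table: [-, 249, 572, 629, 691, 113, 453, 607, 726, 904, -, -, -, -, -, -, -]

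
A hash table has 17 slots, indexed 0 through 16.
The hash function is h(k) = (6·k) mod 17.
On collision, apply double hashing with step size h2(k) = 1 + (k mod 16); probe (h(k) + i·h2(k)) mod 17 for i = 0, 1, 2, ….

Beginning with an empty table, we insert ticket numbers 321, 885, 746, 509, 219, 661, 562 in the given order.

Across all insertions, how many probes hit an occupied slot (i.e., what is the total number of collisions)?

7

321 hashes to 5; slot 5 is free -> place at 5.
885 hashes to 6; slot 6 is free -> place at 6.
746 hashes to 5, h2=11; 5 taken -> place at 16.
509 hashes to 11; slot 11 is free -> place at 11.
219 hashes to 5, h2=12; 5 taken -> place at 0.
661 hashes to 5, h2=6; 5,11,0,6 taken -> place at 12.
562 hashes to 6, h2=3; 6 taken -> place at 9.
Table: [219, -, -, -, -, 321, 885, -, -, 562, -, 509, 661, -, -, -, 746]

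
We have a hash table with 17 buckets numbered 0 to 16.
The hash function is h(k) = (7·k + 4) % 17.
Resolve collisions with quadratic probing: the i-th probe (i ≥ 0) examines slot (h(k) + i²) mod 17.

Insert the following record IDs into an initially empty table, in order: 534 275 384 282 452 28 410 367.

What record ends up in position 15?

Insert 534: h=2, slot 2 empty -> index 2.
Insert 275: h=8, slot 8 empty -> index 8.
Insert 384: h=6, slot 6 empty -> index 6.
Insert 282: h=6, slot 6 occupied -> index 7.
Insert 452: h=6, slots 6,7 occupied -> index 10.
Insert 28: h=13, slot 13 empty -> index 13.
Insert 410: h=1, slot 1 empty -> index 1.
Insert 367: h=6, slots 6,7,10 occupied -> index 15.
Table: [—, 410, 534, —, —, —, 384, 282, 275, —, 452, —, —, 28, —, 367, —]

367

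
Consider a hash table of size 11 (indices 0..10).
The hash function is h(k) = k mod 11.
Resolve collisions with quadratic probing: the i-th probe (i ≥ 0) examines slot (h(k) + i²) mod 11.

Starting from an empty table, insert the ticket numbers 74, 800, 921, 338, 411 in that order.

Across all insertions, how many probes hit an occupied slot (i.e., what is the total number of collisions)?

6

74 hashes to 8; slot 8 is free => place at 8.
800 hashes to 8; 8 taken => place at 9.
921 hashes to 8; 8,9 taken => place at 1.
338 hashes to 8; 8,9,1 taken => place at 6.
411 hashes to 4; slot 4 is free => place at 4.
Table: [∅, 921, ∅, ∅, 411, ∅, 338, ∅, 74, 800, ∅]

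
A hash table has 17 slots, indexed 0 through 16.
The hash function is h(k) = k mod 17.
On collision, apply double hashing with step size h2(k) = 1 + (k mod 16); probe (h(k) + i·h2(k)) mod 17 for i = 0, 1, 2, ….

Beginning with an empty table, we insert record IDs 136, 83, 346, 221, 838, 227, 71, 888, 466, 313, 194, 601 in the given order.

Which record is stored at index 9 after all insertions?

601

Insert 136: h=0, slot 0 empty -> index 0.
Insert 83: h=15, slot 15 empty -> index 15.
Insert 346: h=6, slot 6 empty -> index 6.
Insert 221: h=0, h2=14, slot 0 occupied -> index 14.
Insert 838: h=5, slot 5 empty -> index 5.
Insert 227: h=6, h2=4, slot 6 occupied -> index 10.
Insert 71: h=3, slot 3 empty -> index 3.
Insert 888: h=4, slot 4 empty -> index 4.
Insert 466: h=7, slot 7 empty -> index 7.
Insert 313: h=7, h2=10, slots 7,0,10,3 occupied -> index 13.
Insert 194: h=7, h2=3, slots 7,10,13 occupied -> index 16.
Insert 601: h=6, h2=10, slots 6,16 occupied -> index 9.
Table: [136, _, _, 71, 888, 838, 346, 466, _, 601, 227, _, _, 313, 221, 83, 194]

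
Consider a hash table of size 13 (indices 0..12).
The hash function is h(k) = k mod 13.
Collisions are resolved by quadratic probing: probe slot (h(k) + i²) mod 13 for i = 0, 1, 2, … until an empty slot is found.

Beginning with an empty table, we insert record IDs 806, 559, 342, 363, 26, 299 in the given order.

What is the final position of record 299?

3

806 hashes to 0; slot 0 is free -> place at 0.
559 hashes to 0; 0 taken -> place at 1.
342 hashes to 4; slot 4 is free -> place at 4.
363 hashes to 12; slot 12 is free -> place at 12.
26 hashes to 0; 0,1,4 taken -> place at 9.
299 hashes to 0; 0,1,4,9 taken -> place at 3.
Table: [806, 559, -, 299, 342, -, -, -, -, 26, -, -, 363]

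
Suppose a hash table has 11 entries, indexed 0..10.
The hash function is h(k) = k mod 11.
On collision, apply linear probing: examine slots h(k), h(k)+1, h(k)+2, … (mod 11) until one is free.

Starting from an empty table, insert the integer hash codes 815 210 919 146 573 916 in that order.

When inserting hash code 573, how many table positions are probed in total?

4

815 hashes to 1; slot 1 is free -> place at 1.
210 hashes to 1; 1 taken -> place at 2.
919 hashes to 6; slot 6 is free -> place at 6.
146 hashes to 3; slot 3 is free -> place at 3.
573 hashes to 1; 1,2,3 taken -> place at 4.
916 hashes to 3; 3,4 taken -> place at 5.
Table: [-, 815, 210, 146, 573, 916, 919, -, -, -, -]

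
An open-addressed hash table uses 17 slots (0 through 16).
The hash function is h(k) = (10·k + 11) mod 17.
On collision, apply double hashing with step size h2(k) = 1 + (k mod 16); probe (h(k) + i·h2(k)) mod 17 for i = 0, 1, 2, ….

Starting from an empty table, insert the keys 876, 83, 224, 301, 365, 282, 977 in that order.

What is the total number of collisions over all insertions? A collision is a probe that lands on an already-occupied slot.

876 hashes to 16; slot 16 is free → place at 16.
83 hashes to 8; slot 8 is free → place at 8.
224 hashes to 7; slot 7 is free → place at 7.
301 hashes to 12; slot 12 is free → place at 12.
365 hashes to 6; slot 6 is free → place at 6.
282 hashes to 9; slot 9 is free → place at 9.
977 hashes to 6, h2=2; 6,8 taken → place at 10.
Table: [-, -, -, -, -, -, 365, 224, 83, 282, 977, -, 301, -, -, -, 876]

2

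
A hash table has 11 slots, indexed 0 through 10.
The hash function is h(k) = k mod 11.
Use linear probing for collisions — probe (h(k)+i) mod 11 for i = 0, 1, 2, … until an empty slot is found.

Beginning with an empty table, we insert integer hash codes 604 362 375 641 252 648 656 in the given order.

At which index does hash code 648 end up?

604: h=10 → slot 10
362: h=10, probe 10,0 → slot 0
375: h=1 → slot 1
641: h=3 → slot 3
252: h=10, probe 10,0,1,2 → slot 2
648: h=10, probe 10,0,1,2,3,4 → slot 4
656: h=7 → slot 7
Table: [362, 375, 252, 641, 648, -, -, 656, -, -, 604]

4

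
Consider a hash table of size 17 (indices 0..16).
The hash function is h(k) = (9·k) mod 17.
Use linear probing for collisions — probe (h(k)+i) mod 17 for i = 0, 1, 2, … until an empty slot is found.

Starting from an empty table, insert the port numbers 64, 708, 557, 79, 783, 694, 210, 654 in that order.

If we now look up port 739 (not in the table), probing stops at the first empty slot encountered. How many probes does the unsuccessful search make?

64 hashes to 15; slot 15 is free -> place at 15.
708 hashes to 14; slot 14 is free -> place at 14.
557 hashes to 15; 15 taken -> place at 16.
79 hashes to 14; 14,15,16 taken -> place at 0.
783 hashes to 9; slot 9 is free -> place at 9.
694 hashes to 7; slot 7 is free -> place at 7.
210 hashes to 3; slot 3 is free -> place at 3.
654 hashes to 4; slot 4 is free -> place at 4.
Table: [79, -, -, 210, 654, -, -, 694, -, 783, -, -, -, -, 708, 64, 557]
Lookup 739: h=4, probe 4,5 → slot 5 empty, not found.

2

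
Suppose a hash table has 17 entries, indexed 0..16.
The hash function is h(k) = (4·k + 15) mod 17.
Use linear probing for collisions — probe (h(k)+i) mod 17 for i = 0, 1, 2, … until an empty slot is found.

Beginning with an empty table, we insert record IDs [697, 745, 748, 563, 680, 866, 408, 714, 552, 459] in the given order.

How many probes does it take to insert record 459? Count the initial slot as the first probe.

697 hashes to 15; slot 15 is free => place at 15.
745 hashes to 3; slot 3 is free => place at 3.
748 hashes to 15; 15 taken => place at 16.
563 hashes to 6; slot 6 is free => place at 6.
680 hashes to 15; 15,16 taken => place at 0.
866 hashes to 11; slot 11 is free => place at 11.
408 hashes to 15; 15,16,0 taken => place at 1.
714 hashes to 15; 15,16,0,1 taken => place at 2.
552 hashes to 13; slot 13 is free => place at 13.
459 hashes to 15; 15,16,0,1,2,3 taken => place at 4.
Table: [680, 408, 714, 745, 459, -, 563, -, -, -, -, 866, -, 552, -, 697, 748]

7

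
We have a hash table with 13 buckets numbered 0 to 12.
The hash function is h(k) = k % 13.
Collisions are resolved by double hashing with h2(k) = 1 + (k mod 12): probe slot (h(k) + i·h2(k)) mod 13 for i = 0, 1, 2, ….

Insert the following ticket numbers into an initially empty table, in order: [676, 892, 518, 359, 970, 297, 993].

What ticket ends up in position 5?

297

676 hashes to 0; slot 0 is free => place at 0.
892 hashes to 8; slot 8 is free => place at 8.
518 hashes to 11; slot 11 is free => place at 11.
359 hashes to 8, h2=12; 8 taken => place at 7.
970 hashes to 8, h2=11; 8 taken => place at 6.
297 hashes to 11, h2=10; 11,8 taken => place at 5.
993 hashes to 5, h2=10; 5 taken => place at 2.
Table: [676, ∅, 993, ∅, ∅, 297, 970, 359, 892, ∅, ∅, 518, ∅]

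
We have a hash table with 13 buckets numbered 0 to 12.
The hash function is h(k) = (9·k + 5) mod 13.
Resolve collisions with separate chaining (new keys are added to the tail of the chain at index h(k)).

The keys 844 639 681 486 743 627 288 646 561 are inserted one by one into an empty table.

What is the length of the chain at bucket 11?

Insert 844: h=9, bucket 9 empty -> new chain.
Insert 639: h=10, bucket 10 empty -> new chain.
Insert 681: h=11, bucket 11 empty -> new chain.
Insert 486: h=11, bucket 11 nonempty -> append to chain.
Insert 743: h=10, bucket 10 nonempty -> append to chain.
Insert 627: h=6, bucket 6 empty -> new chain.
Insert 288: h=10, bucket 10 nonempty -> append to chain.
Insert 646: h=8, bucket 8 empty -> new chain.
Insert 561: h=10, bucket 10 nonempty -> append to chain.
Final buckets:
0: ∅
1: ∅
2: ∅
3: ∅
4: ∅
5: ∅
6: 627
7: ∅
8: 646
9: 844
10: 639 -> 743 -> 288 -> 561
11: 681 -> 486
12: ∅

2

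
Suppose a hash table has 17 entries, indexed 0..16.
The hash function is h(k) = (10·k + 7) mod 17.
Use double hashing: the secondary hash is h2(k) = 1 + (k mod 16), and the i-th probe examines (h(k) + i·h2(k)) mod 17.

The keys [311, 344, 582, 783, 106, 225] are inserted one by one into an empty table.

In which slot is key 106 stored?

311 hashes to 6; slot 6 is free → place at 6.
344 hashes to 13; slot 13 is free → place at 13.
582 hashes to 13, h2=7; 13 taken → place at 3.
783 hashes to 0; slot 0 is free → place at 0.
106 hashes to 13, h2=11; 13 taken → place at 7.
225 hashes to 13, h2=2; 13 taken → place at 15.
Table: [783, _, _, 582, _, _, 311, 106, _, _, _, _, _, 344, _, 225, _]

7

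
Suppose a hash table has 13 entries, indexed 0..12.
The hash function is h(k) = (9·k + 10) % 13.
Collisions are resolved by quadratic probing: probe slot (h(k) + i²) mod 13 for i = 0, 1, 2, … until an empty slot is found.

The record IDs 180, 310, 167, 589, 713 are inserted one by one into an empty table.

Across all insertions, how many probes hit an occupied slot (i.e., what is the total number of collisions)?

6

180: h=5 -> slot 5
310: h=5, probe 5,6 -> slot 6
167: h=5, probe 5,6,9 -> slot 9
589: h=7 -> slot 7
713: h=5, probe 5,6,9,1 -> slot 1
Table: [_, 713, _, _, _, 180, 310, 589, _, 167, _, _, _]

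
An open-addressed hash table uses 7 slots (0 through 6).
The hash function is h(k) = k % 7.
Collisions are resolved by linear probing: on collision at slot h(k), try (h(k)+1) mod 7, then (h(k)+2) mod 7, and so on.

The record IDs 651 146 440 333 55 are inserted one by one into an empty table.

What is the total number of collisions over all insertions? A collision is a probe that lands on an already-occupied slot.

5

651: h=0 -> slot 0
146: h=6 -> slot 6
440: h=6, probe 6,0,1 -> slot 1
333: h=4 -> slot 4
55: h=6, probe 6,0,1,2 -> slot 2
Table: [651, 440, 55, -, 333, -, 146]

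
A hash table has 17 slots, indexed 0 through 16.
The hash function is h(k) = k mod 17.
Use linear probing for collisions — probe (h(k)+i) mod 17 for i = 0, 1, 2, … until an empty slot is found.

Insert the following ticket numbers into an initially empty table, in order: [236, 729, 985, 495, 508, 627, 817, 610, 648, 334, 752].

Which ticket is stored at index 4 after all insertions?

236: h=15 → slot 15
729: h=15, probe 15,16 → slot 16
985: h=16, probe 16,0 → slot 0
495: h=2 → slot 2
508: h=15, probe 15,16,0,1 → slot 1
627: h=15, probe 15,16,0,1,2,3 → slot 3
817: h=1, probe 1,2,3,4 → slot 4
610: h=15, probe 15,16,0,1,2,3,4,5 → slot 5
648: h=2, probe 2,3,4,5,6 → slot 6
334: h=11 → slot 11
752: h=4, probe 4,5,6,7 → slot 7
Table: [985, 508, 495, 627, 817, 610, 648, 752, —, —, —, 334, —, —, —, 236, 729]

817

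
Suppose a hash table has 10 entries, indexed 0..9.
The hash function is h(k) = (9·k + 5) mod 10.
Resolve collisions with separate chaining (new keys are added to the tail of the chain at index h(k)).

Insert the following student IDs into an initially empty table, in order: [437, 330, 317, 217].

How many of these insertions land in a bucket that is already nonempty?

2

Insert 437: h=8, bucket 8 empty -> new chain.
Insert 330: h=5, bucket 5 empty -> new chain.
Insert 317: h=8, bucket 8 nonempty -> append to chain.
Insert 217: h=8, bucket 8 nonempty -> append to chain.
Final buckets:
0: —
1: —
2: —
3: —
4: —
5: 330
6: —
7: —
8: 437 -> 317 -> 217
9: —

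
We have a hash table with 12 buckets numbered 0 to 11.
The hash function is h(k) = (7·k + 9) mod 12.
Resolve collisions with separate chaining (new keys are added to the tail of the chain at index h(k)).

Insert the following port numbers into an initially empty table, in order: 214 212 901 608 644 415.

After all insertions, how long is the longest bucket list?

3

Insert 214: h=7, bucket 7 empty -> new chain.
Insert 212: h=5, bucket 5 empty -> new chain.
Insert 901: h=4, bucket 4 empty -> new chain.
Insert 608: h=5, bucket 5 nonempty -> append to chain.
Insert 644: h=5, bucket 5 nonempty -> append to chain.
Insert 415: h=10, bucket 10 empty -> new chain.
Final buckets:
0: —
1: —
2: —
3: —
4: 901
5: 212 -> 608 -> 644
6: —
7: 214
8: —
9: —
10: 415
11: —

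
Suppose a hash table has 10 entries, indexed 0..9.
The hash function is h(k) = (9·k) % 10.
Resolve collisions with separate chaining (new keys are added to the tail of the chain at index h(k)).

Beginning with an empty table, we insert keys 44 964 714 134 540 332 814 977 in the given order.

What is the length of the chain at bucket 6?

44 -> bucket 6
964 -> bucket 6 (collision)
714 -> bucket 6 (collision)
134 -> bucket 6 (collision)
540 -> bucket 0
332 -> bucket 8
814 -> bucket 6 (collision)
977 -> bucket 3
Final buckets:
0: 540
1: —
2: —
3: 977
4: —
5: —
6: 44 -> 964 -> 714 -> 134 -> 814
7: —
8: 332
9: —

5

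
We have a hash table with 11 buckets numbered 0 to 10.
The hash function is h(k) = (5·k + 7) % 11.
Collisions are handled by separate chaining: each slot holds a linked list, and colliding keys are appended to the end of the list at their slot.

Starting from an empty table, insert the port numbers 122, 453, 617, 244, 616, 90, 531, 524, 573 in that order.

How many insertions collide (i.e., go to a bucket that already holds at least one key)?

4

Insert 122: h=1, bucket 1 empty -> new chain.
Insert 453: h=6, bucket 6 empty -> new chain.
Insert 617: h=1, bucket 1 nonempty -> append to chain.
Insert 244: h=6, bucket 6 nonempty -> append to chain.
Insert 616: h=7, bucket 7 empty -> new chain.
Insert 90: h=6, bucket 6 nonempty -> append to chain.
Insert 531: h=0, bucket 0 empty -> new chain.
Insert 524: h=9, bucket 9 empty -> new chain.
Insert 573: h=1, bucket 1 nonempty -> append to chain.
Final buckets:
0: 531
1: 122 -> 617 -> 573
2: _
3: _
4: _
5: _
6: 453 -> 244 -> 90
7: 616
8: _
9: 524
10: _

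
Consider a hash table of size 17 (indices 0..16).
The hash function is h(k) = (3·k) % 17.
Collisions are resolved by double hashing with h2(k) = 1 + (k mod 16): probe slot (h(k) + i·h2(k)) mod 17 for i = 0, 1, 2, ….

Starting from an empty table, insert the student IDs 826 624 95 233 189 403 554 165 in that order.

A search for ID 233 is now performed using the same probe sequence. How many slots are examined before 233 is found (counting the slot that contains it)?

3

826 hashes to 13; slot 13 is free -> place at 13.
624 hashes to 2; slot 2 is free -> place at 2.
95 hashes to 13, h2=16; 13 taken -> place at 12.
233 hashes to 2, h2=10; 2,12 taken -> place at 5.
189 hashes to 6; slot 6 is free -> place at 6.
403 hashes to 2, h2=4; 2,6 taken -> place at 10.
554 hashes to 13, h2=11; 13 taken -> place at 7.
165 hashes to 2, h2=6; 2 taken -> place at 8.
Table: [_, _, 624, _, _, 233, 189, 554, 165, _, 403, _, 95, 826, _, _, _]
Lookup 233: h=2, h2=10, probe 2,12,5 → found at 5.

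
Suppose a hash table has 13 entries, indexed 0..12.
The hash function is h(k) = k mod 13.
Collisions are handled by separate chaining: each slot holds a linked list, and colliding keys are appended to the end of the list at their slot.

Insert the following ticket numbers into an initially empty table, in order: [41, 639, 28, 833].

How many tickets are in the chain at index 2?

3

41 → bucket 2
639 → bucket 2 (collision)
28 → bucket 2 (collision)
833 → bucket 1
Final buckets:
0: _
1: 833
2: 41 -> 639 -> 28
3: _
4: _
5: _
6: _
7: _
8: _
9: _
10: _
11: _
12: _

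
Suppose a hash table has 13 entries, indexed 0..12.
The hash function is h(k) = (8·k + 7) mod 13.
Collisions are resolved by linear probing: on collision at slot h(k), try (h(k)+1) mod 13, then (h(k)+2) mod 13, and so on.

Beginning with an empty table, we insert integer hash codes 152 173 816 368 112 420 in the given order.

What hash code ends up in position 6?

112

152 hashes to 1; slot 1 is free -> place at 1.
173 hashes to 0; slot 0 is free -> place at 0.
816 hashes to 9; slot 9 is free -> place at 9.
368 hashes to 0; 0,1 taken -> place at 2.
112 hashes to 6; slot 6 is free -> place at 6.
420 hashes to 0; 0,1,2 taken -> place at 3.
Table: [173, 152, 368, 420, -, -, 112, -, -, 816, -, -, -]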